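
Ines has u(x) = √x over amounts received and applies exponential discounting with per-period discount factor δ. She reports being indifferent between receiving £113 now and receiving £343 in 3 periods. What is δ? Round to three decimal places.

The payoff in 3 periods is discounted by δ^3, so u(113) = δ^3·u(343) and δ^3 = u(113)/u(343).
Since u(x) = √x, δ^3 = √(113/343) = 0.57397.
Hence δ = (0.57397)^(1/3) = 0.83106.

δ ≈ 0.831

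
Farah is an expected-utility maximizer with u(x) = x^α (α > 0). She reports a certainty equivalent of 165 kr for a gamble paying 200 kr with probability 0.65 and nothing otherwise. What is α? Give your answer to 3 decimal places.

α ≈ 2.239

The lottery's expected utility is 0.65·u(200) + 0.35·u(0) = 0.65·200^α (since u(0) = 0 for α > 0).
Setting u(165) equal to that: 165^α = 0.65·200^α ⇒ (165/200)^α = 0.65.
α = ln(0.65) / ln(165/200) = -0.430783/-0.192372 ≈ 2.239.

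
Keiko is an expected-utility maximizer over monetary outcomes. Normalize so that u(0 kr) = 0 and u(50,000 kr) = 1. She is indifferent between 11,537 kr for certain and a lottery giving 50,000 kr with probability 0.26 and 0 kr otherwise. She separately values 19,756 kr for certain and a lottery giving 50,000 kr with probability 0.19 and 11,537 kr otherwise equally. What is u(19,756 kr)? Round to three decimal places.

0.401

First, u(11,537 kr) = 0.26·u(50,000 kr) + 0.74·u(0 kr) = 0.26.
The second indifference gives u(19,756 kr) = 0.19·u(50,000 kr) + 0.81·u(11,537 kr) = 0.19·1.00 + 0.81·0.26 = 0.4006.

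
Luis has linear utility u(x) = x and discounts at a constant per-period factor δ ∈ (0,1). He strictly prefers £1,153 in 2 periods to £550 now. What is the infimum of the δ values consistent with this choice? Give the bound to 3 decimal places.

The preference means 550 < δ^2·1153.
So δ^2 > 550/1153 = 0.47702; taking the square root of both positive sides preserves the inequality.
δ > (550/1153)^(1/2) ≈ 0.691.

δ > 0.691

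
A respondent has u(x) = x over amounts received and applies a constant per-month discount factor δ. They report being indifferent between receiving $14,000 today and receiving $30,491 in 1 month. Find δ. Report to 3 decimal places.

δ ≈ 0.459

Indifference means u(14000) = δ · u(30491), so δ = u(14000)/u(30491).
With u(x) = x: δ = 14000/30491 = 0.45915.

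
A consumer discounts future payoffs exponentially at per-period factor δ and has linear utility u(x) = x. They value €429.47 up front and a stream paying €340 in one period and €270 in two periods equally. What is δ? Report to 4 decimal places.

δ ≈ 0.7800

Equating present values: 429.47 = 340δ + 270δ².
So 270δ² + 340δ − 429.47 = 0.
The positive root is δ = [−340 + √(340² + 4·270·429.47)] / (2·270) = (−340 + 761.201)/540 ≈ 0.7800.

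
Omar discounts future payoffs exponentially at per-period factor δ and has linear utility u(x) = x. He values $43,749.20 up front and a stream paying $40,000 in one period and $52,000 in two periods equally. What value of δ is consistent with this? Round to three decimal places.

δ ≈ 0.610

Present value of the stream is 40000·δ + 52000·δ². Indifference gives 40000δ + 52000δ² = 43749.20.
That is, 52000δ² + 40000δ − 43749.20 = 0, a quadratic in δ.
By the quadratic formula (taking the positive root), δ = (−40000 + √10699833600.00) / 104000 ≈ 0.610.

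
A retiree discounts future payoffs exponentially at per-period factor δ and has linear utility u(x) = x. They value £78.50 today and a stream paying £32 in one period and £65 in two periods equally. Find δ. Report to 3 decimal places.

δ ≈ 0.880

Present value of the stream is 32·δ + 65·δ². Indifference gives 32δ + 65δ² = 78.50.
That is, 65δ² + 32δ − 78.50 = 0, a quadratic in δ.
δ = (−32 + √(32² + 4·65·78.50)) / (2·65) = (−32 + √21434.00) / 130 ≈ 0.880.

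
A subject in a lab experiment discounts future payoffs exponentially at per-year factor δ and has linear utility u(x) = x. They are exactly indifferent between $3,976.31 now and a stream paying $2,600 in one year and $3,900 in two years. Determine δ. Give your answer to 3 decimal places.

Equating present values: 3976.31 = 2600δ + 3900δ².
That is, 3900δ² + 2600δ − 3976.31 = 0, a quadratic in δ.
δ = (−2600 + √(2600² + 4·3900·3976.31)) / (2·3900) = (−2600 + √68790436.00) / 7800 ≈ 0.730.

δ ≈ 0.730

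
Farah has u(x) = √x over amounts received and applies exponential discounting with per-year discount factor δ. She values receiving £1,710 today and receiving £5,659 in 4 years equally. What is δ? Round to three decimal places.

Indifference means u(1710) = δ^4 · u(5659), so δ^4 = u(1710)/u(5659).
Since u(x) = √x, δ^4 = √(1710/5659) = 0.54970.
Taking the 4th root: δ = 0.54970^(1/4) ≈ 0.861.

δ ≈ 0.861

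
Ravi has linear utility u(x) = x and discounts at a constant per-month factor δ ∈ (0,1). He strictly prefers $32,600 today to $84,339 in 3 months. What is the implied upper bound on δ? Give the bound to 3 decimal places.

δ < 0.728

Comparing present values: 32600 > δ^3·84339.
Hence δ^3 < 32600/84339 = 0.38654, and x ↦ x^(1/3) is increasing on (0,∞).
δ < 0.38654^(1/3) = 0.728.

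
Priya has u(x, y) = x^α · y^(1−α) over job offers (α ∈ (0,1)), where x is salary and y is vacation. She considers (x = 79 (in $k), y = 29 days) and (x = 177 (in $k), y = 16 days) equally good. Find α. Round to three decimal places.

α ≈ 0.424

The Cobb–Douglas utilities coincide, so 79^α·29^(1−α) = 177^α·16^(1−α).
Rearrange to (79/177)^α = (16/29)^(1−α) and take logs: α·-0.806702 = (1−α)·-0.594707.
So α/(1−α) = (-0.594707)/(-0.806702) = 0.737208, and α = 0.737208/1.737208 ≈ 0.424.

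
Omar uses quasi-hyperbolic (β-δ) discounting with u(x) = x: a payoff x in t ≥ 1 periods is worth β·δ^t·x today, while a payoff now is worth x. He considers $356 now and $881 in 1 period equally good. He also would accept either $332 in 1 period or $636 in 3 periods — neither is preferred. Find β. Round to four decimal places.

β ≈ 0.5593

The second indifference involves only future payoffs, so β cancels: β·δ^1·332 = β·δ^3·636, giving δ^2 = 332/636 = 0.52201, so δ = 0.72250.
The first indifference: 356 = β·δ·881, so β = 356/(δ·881) = 356/(0.72250·881) ≈ 0.5593.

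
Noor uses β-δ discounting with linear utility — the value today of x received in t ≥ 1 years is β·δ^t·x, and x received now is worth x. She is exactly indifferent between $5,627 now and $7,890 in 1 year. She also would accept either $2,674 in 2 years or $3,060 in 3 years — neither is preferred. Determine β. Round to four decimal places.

β ≈ 0.8161

From the later pair, β·δ^2·2674 = β·δ^3·3060; dividing through, δ = 2674/3060 = 0.87386.
The first indifference: 5627 = β·δ·7890, so β = 5627/(δ·7890) = 5627/(0.87386·7890) ≈ 0.8161.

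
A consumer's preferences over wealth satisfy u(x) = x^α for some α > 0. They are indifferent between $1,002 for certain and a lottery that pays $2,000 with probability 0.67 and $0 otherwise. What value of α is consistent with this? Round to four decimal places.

α ≈ 0.5794

The lottery's expected utility is 0.67·u(2000) + 0.33·u(0) = 0.67·2000^α (since u(0) = 0 for α > 0).
Equating: 1002^α = 0.67·2000^α, i.e. 0.5010^α = 0.67.
α = ln(0.67) / ln(1002/2000) = -0.4004776/-0.6911492 ≈ 0.5794.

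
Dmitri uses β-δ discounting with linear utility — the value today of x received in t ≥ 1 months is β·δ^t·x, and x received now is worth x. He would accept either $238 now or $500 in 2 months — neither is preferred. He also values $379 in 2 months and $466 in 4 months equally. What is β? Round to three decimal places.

β ≈ 0.585

The second indifference involves only future payoffs, so β cancels: β·δ^2·379 = β·δ^4·466, giving δ^2 = 379/466 = 0.81330, so δ = 0.90183.
The first indifference: 238 = β·δ^2·500, so β = 238/(δ^2·500) = 238/(0.81330·500) ≈ 0.585.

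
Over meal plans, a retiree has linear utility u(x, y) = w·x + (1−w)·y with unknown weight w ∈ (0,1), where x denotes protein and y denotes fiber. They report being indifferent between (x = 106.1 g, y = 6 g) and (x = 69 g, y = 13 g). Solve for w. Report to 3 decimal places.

u(106.1,6) = u(69,13) means w·106.1 + (1−w)·6 = w·69 + (1−w)·13.
w·(106.1−69) = (1−w)·(13−6), i.e. w·37.1 = (1−w)·7.
The marginal rate of substitution is 7/37.1, so w = 7/(37.1+7) = 0.159.

w = 0.159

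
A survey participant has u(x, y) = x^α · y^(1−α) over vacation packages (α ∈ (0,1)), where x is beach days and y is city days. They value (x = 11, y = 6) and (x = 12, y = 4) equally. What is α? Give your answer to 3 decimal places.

Indifference: 11^α · 6^(1−α) = 12^α · 4^(1−α).
(11/12)^α = (4/6)^(1−α); take logs: α·ln(11/12) = (1−α)·ln(4/6), i.e. α·-0.087011 = (1−α)·-0.405465.
With A = -0.087011 and B = -0.405465: α·A = (1−α)·B, so α = B/(A+B) = -0.405465/-0.492476 ≈ 0.823.

α ≈ 0.823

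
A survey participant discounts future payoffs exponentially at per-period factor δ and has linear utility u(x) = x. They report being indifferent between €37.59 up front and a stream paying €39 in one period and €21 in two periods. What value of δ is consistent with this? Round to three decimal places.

Equating present values: 37.59 = 39δ + 21δ².
That is, 21δ² + 39δ − 37.59 = 0, a quadratic in δ.
The positive root is δ = [−39 + √(39² + 4·21·37.59)] / (2·21) = (−39 + 68.400)/42 ≈ 0.700.

δ ≈ 0.700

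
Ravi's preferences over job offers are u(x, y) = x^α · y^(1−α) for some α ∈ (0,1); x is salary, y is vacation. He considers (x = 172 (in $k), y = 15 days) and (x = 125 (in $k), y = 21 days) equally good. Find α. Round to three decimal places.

α ≈ 0.513

Indifference: 172^α · 15^(1−α) = 125^α · 21^(1−α).
Taking logs: α·ln 172 + (1−α)·ln 15 = α·ln 125 + (1−α)·ln 21, i.e. α·0.319181 = (1−α)·0.336472.
With A = 0.319181 and B = 0.336472: α·A = (1−α)·B, so α = B/(A+B) = 0.336472/0.655653 ≈ 0.513.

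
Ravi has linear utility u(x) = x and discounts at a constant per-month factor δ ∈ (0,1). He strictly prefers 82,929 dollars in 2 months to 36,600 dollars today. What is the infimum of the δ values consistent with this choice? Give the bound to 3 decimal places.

δ > 0.664

Comparing present values: 36600 < δ^2·82929.
Dividing by 82929: δ^2 > 0.44134. Both sides are positive, so the square root keeps the direction.
δ > (36600/82929)^(1/2) ≈ 0.664.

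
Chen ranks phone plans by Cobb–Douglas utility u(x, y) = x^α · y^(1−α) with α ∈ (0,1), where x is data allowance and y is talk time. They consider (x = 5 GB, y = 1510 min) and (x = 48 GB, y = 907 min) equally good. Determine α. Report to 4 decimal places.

Set the two utilities equal: 5^α·1510^(1−α) = 48^α·907^(1−α).
Taking logs: α·ln 5 + (1−α)·ln 1510 = α·ln 48 + (1−α)·ln 907, i.e. α·-2.2617631 = (1−α)·-0.5097225.
Thus α·(-2.7714856) = -0.5097225, so α = -0.5097225/-2.7714856 ≈ 0.1839.

α ≈ 0.1839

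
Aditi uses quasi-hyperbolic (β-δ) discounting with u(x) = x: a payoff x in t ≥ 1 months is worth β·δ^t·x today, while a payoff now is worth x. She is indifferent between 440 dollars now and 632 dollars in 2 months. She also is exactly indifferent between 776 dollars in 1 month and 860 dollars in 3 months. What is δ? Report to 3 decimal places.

δ ≈ 0.950

Both payoffs in the second observation are in the future, so β drops out: δ^1·776 = δ^3·860 ⇒ δ^2 = 776/860 = 0.90233, so δ = 0.94991.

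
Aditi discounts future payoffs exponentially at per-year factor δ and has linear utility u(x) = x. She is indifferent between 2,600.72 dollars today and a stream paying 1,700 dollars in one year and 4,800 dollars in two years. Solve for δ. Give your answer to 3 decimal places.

The stream is worth 1700δ + 4800δ² today, so 1700δ + 4800δ² = 2600.72.
That is, 4800δ² + 1700δ − 2600.72 = 0, a quadratic in δ.
δ = (−1700 + √(1700² + 4·4800·2600.72)) / (2·4800) = (−1700 + √52823824.00) / 9600 ≈ 0.580.

δ ≈ 0.580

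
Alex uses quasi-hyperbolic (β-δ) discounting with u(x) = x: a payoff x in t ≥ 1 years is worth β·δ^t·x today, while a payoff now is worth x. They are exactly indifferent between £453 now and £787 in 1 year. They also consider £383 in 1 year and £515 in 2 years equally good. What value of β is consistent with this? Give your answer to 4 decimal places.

From the later pair, β·δ^1·383 = β·δ^2·515; dividing through, δ = 383/515 = 0.74369.
Now use the now-vs-future pair: 453 = β·δ·787 gives β = 453/(0.74369·787) ≈ 0.7740.

β ≈ 0.7740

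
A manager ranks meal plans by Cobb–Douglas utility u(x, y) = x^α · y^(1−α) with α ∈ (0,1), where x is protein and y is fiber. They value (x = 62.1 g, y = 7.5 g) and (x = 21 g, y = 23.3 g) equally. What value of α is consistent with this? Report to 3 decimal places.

α ≈ 0.511

Set the two utilities equal: 62.1^α·7.5^(1−α) = 21^α·23.3^(1−α).
(62.1/21)^α = (23.3/7.5)^(1−α); take logs: α·ln(62.1/21) = (1−α)·ln(23.3/7.5), i.e. α·1.084224 = (1−α)·1.133550.
With A = 1.084224 and B = 1.133550: α·A = (1−α)·B, so α = B/(A+B) = 1.133550/2.217774 ≈ 0.511.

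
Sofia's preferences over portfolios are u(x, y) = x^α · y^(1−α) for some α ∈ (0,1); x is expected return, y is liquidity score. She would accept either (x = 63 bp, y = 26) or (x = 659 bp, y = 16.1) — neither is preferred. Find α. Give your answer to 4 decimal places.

The Cobb–Douglas utilities coincide, so 63^α·26^(1−α) = 659^α·16.1^(1−α).
Rearrange to (63/659)^α = (16.1/26)^(1−α) and take logs: α·-2.3475888 = (1−α)·-0.4792773.
Thus α·(-2.8268661) = -0.4792773, so α = -0.4792773/-2.8268661 ≈ 0.1695.

α ≈ 0.1695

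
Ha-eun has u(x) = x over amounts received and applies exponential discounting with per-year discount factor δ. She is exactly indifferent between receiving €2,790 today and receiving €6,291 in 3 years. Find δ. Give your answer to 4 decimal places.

δ ≈ 0.7626

Equating discounted utilities: u(2790) = δ^3·u(6291) ⇒ δ^3 = u(2790)/u(6291).
With u(x) = x: δ^3 = 2790/6291 = 0.44349.
So δ = 0.44349^(1/3) ≈ 0.7626.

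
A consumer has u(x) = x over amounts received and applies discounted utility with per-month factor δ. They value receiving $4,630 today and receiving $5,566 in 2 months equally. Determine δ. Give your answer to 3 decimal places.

δ ≈ 0.912

Equating discounted utilities: u(4630) = δ^2·u(5566) ⇒ δ^2 = u(4630)/u(5566).
With u(x) = x: δ^2 = 4630/5566 = 0.83184.
Hence δ = (0.83184)^(1/2) = 0.91205.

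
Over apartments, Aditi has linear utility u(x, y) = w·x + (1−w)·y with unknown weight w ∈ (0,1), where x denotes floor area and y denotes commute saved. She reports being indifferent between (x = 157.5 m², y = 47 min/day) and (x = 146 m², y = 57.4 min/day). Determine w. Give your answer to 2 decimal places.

u(157.5,47) = u(146,57.4) means w·157.5 + (1−w)·47 = w·146 + (1−w)·57.4.
Collecting terms: w·11.5 = (1−w)·10.4.
So w/(1−w) = 10.4/11.5 = 0.9043, giving w = 10.4/(11.5+10.4) = 0.47.

w = 0.47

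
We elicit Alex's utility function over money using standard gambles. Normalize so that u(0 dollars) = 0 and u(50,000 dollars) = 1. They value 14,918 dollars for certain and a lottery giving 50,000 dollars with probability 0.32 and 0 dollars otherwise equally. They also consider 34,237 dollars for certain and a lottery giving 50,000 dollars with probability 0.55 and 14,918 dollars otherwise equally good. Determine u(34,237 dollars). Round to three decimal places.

0.694

First, u(14,918 dollars) = 0.32·u(50,000 dollars) + 0.68·u(0 dollars) = 0.32.
The second indifference gives u(34,237 dollars) = 0.55·u(50,000 dollars) + 0.45·u(14,918 dollars) = 0.55·1.00 + 0.45·0.32 = 0.6940.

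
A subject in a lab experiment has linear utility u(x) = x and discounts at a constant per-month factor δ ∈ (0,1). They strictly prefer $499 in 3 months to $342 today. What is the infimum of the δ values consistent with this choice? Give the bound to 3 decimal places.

The preference means 342 < δ^3·499.
So δ^3 > 342/499 = 0.68537; taking the cube root of both positive sides preserves the inequality.
δ > 0.68537^(1/3) = 0.882.

δ > 0.882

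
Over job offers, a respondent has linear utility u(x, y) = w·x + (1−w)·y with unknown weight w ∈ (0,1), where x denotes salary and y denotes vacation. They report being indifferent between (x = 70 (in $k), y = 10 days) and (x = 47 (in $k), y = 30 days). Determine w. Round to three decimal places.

Equating utilities: w·70 + (1−w)·10 = w·47 + (1−w)·30.
w·(70−47) = (1−w)·(30−10), i.e. w·23 = (1−w)·20.
The marginal rate of substitution is 20/23, so w = 20/(23+20) = 0.465.

w = 0.465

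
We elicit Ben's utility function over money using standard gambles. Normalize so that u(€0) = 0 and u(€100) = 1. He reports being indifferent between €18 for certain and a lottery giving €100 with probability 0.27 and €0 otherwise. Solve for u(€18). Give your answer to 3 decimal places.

u(€18) equals the lottery's expected utility: 0.27·1 + 0.73·0 = 0.27.

0.270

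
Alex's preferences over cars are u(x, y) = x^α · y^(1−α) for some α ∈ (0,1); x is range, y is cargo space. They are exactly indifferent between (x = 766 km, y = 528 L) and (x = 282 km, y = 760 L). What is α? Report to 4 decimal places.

α ≈ 0.2671

Set the two utilities equal: 766^α·528^(1−α) = 282^α·760^(1−α).
Rearrange to (766/282)^α = (760/528)^(1−α) and take logs: α·0.9992751 = (1−α)·0.3642221.
So α/(1−α) = (0.3642221)/(0.9992751) = 0.3644863, and α = 0.3644863/1.3644863 ≈ 0.2671.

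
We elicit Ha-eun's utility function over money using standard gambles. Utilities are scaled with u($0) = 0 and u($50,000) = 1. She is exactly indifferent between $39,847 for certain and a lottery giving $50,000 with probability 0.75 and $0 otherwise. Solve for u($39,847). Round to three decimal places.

The indifference gives u($39,847) = 0.75·u($50,000) + 0.25·u($0) = 0.75·1 + 0.25·0 = 0.75.

0.750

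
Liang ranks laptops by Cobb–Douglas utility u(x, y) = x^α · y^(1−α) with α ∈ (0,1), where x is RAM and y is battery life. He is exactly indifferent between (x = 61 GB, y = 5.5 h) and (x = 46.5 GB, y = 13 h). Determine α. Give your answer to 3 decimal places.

The Cobb–Douglas utilities coincide, so 61^α·5.5^(1−α) = 46.5^α·13^(1−α).
Taking logs: α·ln 61 + (1−α)·ln 5.5 = α·ln 46.5 + (1−α)·ln 13, i.e. α·0.271422 = (1−α)·0.860201.
So α/(1−α) = (0.860201)/(0.271422) = 3.169238, and α = 3.169238/4.169238 ≈ 0.760.

α ≈ 0.760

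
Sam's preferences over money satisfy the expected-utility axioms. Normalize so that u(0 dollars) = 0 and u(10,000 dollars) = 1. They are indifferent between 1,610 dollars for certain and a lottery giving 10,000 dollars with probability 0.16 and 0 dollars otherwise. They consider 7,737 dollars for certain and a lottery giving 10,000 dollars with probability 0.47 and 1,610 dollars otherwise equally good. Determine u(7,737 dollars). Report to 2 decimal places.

The first gamble pins u(1,610 dollars): it must equal 0.16·1 + 0.84·0 = 0.16.
Chaining: u(7,737 dollars) = 0.47·1.00 + 0.53·0.16 = 0.5548.

0.55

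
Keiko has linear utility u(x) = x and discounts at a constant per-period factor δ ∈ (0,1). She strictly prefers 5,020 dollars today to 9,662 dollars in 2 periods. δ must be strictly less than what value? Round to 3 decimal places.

δ < 0.721

Under u(x) = x this choice says 5020 > δ^2·9662.
Dividing by 9662: δ^2 < 0.51956. Both sides are positive, so the square root keeps the direction.
δ < (5020/9662)^(1/2) ≈ 0.721.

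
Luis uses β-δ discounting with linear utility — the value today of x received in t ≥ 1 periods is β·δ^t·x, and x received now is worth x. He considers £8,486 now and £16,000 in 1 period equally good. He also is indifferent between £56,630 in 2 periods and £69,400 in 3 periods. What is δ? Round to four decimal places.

Both payoffs in the second observation are in the future, so β drops out: δ^2·56630 = δ^3·69400 ⇒ δ = 56630/69400 = 0.81599.

δ ≈ 0.8160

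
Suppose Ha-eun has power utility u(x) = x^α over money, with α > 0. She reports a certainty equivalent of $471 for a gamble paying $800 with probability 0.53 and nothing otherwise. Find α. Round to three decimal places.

EU(lottery) = 0.53·800^α + 0.47·0 = 0.53·800^α.
Indifference: 471^α = 0.53·800^α, so (471/800)^α = 0.53.
α = ln(0.53) / ln(471/800) = -0.634878/-0.529754 ≈ 1.198.

α ≈ 1.198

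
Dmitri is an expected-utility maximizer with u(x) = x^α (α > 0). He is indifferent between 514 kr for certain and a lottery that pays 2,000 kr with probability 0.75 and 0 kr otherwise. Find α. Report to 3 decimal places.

α ≈ 0.212

EU(lottery) = 0.75·2000^α + 0.25·0 = 0.75·2000^α.
Indifference: 514^α = 0.75·2000^α, so (514/2000)^α = 0.75.
Take logs: α = ln 0.75 / ln(514/2000) ≈ 0.21174.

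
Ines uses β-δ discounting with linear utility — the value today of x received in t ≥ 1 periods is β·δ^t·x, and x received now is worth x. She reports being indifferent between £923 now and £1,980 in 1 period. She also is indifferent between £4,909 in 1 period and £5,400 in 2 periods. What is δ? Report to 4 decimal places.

The second indifference involves only future payoffs, so β cancels: β·δ^1·4909 = β·δ^2·5400, giving δ = 4909/5400 = 0.90907.

δ ≈ 0.9091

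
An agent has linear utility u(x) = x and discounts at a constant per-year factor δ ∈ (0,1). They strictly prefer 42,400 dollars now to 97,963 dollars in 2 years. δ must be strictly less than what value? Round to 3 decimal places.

δ < 0.658

Comparing present values: 42400 > δ^2·97963.
Dividing by 97963: δ^2 < 0.43282. Both sides are positive, so the square root keeps the direction.
δ < (42400/97963)^(1/2) ≈ 0.658.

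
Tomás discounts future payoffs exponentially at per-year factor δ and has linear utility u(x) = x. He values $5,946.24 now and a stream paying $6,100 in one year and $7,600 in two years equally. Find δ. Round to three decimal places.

Present value of the stream is 6100·δ + 7600·δ². Indifference gives 6100δ + 7600δ² = 5946.24.
So 7600δ² + 6100δ − 5946.24 = 0.
By the quadratic formula (taking the positive root), δ = (−6100 + √217975696.00) / 15200 ≈ 0.570.

δ ≈ 0.570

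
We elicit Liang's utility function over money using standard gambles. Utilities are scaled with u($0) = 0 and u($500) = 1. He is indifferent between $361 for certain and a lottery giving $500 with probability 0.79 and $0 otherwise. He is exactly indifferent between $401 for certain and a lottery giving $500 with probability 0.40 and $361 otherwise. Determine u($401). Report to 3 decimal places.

0.874

First, u($361) = 0.79·u($500) + 0.21·u($0) = 0.79.
The second indifference gives u($401) = 0.40·u($500) + 0.60·u($361) = 0.40·1.00 + 0.60·0.79 = 0.8740.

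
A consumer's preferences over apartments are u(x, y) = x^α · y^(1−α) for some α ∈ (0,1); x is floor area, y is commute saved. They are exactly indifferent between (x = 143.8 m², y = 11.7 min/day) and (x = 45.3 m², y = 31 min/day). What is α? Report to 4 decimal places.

The Cobb–Douglas utilities coincide, so 143.8^α·11.7^(1−α) = 45.3^α·31^(1−α).
Rearrange to (143.8/45.3)^α = (31/11.7)^(1−α) and take logs: α·1.1551164 = (1−α)·0.9743984.
So α/(1−α) = (0.9743984)/(1.1551164) = 0.8435500, and α = 0.8435500/1.8435500 ≈ 0.4576.

α ≈ 0.4576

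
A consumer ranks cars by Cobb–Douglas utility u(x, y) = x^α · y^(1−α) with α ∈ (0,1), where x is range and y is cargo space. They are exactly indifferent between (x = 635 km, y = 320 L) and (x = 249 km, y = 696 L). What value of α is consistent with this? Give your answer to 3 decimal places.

α ≈ 0.454

The Cobb–Douglas utilities coincide, so 635^α·320^(1−α) = 249^α·696^(1−α).
(635/249)^α = (696/320)^(1−α); take logs: α·ln(635/249) = (1−α)·ln(696/320), i.e. α·0.936172 = (1−α)·0.777029.
Thus α·(1.713201) = 0.777029, so α = 0.777029/1.713201 ≈ 0.454.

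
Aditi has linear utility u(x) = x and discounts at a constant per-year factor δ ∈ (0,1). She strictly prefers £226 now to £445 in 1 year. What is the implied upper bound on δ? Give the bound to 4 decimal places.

δ < 0.5079

The preference means 226 > δ·445.
So δ < 226/445 = 0.50787.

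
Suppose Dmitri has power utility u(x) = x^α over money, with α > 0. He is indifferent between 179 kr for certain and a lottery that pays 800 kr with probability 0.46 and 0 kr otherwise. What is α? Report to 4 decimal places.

EU(lottery) = 0.46·800^α + 0.54·0 = 0.46·800^α.
Indifference: 179^α = 0.46·800^α, so (179/800)^α = 0.46.
Taking logs: α·ln(179/800) = ln(0.46), so α = -0.7765288 / -1.4972259 ≈ 0.5186.

α ≈ 0.5186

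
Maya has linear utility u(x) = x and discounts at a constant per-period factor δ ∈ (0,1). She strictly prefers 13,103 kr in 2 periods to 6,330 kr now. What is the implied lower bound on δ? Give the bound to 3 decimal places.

δ > 0.695

Under u(x) = x this choice says 6330 < δ^2·13103.
So δ^2 > 6330/13103 = 0.48310; taking the square root of both positive sides preserves the inequality.
δ > 0.48310^(1/2) = 0.695.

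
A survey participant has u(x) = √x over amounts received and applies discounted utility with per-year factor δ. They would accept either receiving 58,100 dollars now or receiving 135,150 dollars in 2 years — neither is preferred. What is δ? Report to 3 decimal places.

The payoff in 2 years is discounted by δ^2, so u(58100) = δ^2·u(135150) and δ^2 = u(58100)/u(135150).
Since u(x) = √x, δ^2 = √(58100/135150) = 0.65566.
So δ = 0.65566^(1/2) ≈ 0.810.

δ ≈ 0.810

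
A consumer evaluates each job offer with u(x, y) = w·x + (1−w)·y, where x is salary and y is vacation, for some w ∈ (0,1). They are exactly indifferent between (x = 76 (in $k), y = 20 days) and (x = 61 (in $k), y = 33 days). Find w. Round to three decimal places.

w = 0.464

Equating utilities: w·76 + (1−w)·20 = w·61 + (1−w)·33.
Rearranging, 15·w − 13·(1−w) = 0.
Hence w = 13/(15+13) = 13/28 = 0.464.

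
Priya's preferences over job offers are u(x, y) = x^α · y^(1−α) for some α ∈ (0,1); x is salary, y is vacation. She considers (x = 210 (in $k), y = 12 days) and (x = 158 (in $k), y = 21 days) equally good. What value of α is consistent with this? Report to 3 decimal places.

α ≈ 0.663

The Cobb–Douglas utilities coincide, so 210^α·12^(1−α) = 158^α·21^(1−α).
(210/158)^α = (21/12)^(1−α); take logs: α·ln(210/158) = (1−α)·ln(21/12), i.e. α·0.284512 = (1−α)·0.559616.
Thus α·(0.844128) = 0.559616, so α = 0.559616/0.844128 ≈ 0.663.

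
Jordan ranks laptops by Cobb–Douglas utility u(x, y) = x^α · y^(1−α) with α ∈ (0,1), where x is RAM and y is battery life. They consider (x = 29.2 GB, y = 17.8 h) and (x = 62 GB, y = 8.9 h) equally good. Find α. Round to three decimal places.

The Cobb–Douglas utilities coincide, so 29.2^α·17.8^(1−α) = 62^α·8.9^(1−α).
(29.2/62)^α = (8.9/17.8)^(1−α); take logs: α·ln(29.2/62) = (1−α)·ln(8.9/17.8), i.e. α·-0.752966 = (1−α)·-0.693147.
With A = -0.752966 and B = -0.693147: α·A = (1−α)·B, so α = B/(A+B) = -0.693147/-1.446113 ≈ 0.479.

α ≈ 0.479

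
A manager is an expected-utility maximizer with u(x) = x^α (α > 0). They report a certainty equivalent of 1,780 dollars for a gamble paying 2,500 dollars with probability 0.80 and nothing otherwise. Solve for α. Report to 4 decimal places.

α ≈ 0.6569

EU(lottery) = 0.80·2500^α + 0.20·0 = 0.80·2500^α.
Equating: 1780^α = 0.80·2500^α, i.e. 0.7120^α = 0.80.
Taking logs: α·ln(1780/2500) = ln(0.80), so α = -0.2231436 / -0.3396774 ≈ 0.6569.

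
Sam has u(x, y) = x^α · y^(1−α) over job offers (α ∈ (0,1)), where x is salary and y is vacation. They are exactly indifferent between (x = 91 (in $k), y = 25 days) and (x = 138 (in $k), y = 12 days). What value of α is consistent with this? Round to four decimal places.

The Cobb–Douglas utilities coincide, so 91^α·25^(1−α) = 138^α·12^(1−α).
Rearrange to (91/138)^α = (12/25)^(1−α) and take logs: α·-0.4163942 = (1−α)·-0.7339692.
Thus α·(-1.1503634) = -0.7339692, so α = -0.7339692/-1.1503634 ≈ 0.6380.

α ≈ 0.6380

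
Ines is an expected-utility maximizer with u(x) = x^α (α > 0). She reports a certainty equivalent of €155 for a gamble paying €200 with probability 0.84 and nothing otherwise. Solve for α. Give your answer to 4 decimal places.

α ≈ 0.6840

Since u(0) = 0, the lottery's EU is 0.84·200^α.
Setting u(155) equal to that: 155^α = 0.84·200^α ⇒ (155/200)^α = 0.84.
α = ln(0.84) / ln(155/200) = -0.1743534/-0.2548922 ≈ 0.6840.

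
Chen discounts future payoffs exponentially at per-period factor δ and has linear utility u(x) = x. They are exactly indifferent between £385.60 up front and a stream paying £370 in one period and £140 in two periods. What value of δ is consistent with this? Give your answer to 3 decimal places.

δ ≈ 0.800

Equating present values: 385.60 = 370δ + 140δ².
So 140δ² + 370δ − 385.60 = 0.
The positive root is δ = [−370 + √(370² + 4·140·385.60)] / (2·140) = (−370 + 594.000)/280 ≈ 0.800.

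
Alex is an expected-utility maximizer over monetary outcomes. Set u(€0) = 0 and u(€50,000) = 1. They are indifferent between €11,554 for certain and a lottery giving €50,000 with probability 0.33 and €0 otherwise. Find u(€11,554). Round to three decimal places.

u(€11,554) equals the lottery's expected utility: 0.33·1 + 0.67·0 = 0.33.

0.330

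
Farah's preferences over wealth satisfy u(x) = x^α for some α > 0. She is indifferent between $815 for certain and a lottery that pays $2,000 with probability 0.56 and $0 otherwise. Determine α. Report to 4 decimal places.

α ≈ 0.6459

The lottery's expected utility is 0.56·u(2000) + 0.44·u(0) = 0.56·2000^α (since u(0) = 0 for α > 0).
Setting u(815) equal to that: 815^α = 0.56·2000^α ⇒ (815/2000)^α = 0.56.
Taking logs: α·ln(815/2000) = ln(0.56), so α = -0.5798185 / -0.8977143 ≈ 0.6459.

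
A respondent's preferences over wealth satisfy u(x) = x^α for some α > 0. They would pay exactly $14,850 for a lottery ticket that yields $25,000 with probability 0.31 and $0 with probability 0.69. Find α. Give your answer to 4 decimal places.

α ≈ 2.2485

The lottery's expected utility is 0.31·u(25000) + 0.69·u(0) = 0.31·25000^α (since u(0) = 0 for α > 0).
Indifference: 14850^α = 0.31·25000^α, so (14850/25000)^α = 0.31.
α = ln(0.31) / ln(14850/25000) = -1.1711830/-0.5208760 ≈ 2.2485.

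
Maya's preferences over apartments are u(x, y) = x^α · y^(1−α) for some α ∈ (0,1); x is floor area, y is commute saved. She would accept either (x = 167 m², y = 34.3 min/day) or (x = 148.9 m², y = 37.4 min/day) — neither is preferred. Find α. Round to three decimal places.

Indifference: 167^α · 34.3^(1−α) = 148.9^α · 37.4^(1−α).
(167/148.9)^α = (37.4/34.3)^(1−α); take logs: α·ln(167/148.9) = (1−α)·ln(37.4/34.3), i.e. α·0.114719 = (1−α)·0.086525.
Thus α·(0.201244) = 0.086525, so α = 0.086525/0.201244 ≈ 0.430.

α ≈ 0.430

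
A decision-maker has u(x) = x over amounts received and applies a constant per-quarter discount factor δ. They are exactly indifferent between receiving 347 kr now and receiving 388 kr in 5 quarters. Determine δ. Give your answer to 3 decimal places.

δ ≈ 0.978

The payoff in 5 quarters is discounted by δ^5, so u(347) = δ^5·u(388) and δ^5 = u(347)/u(388).
With u(x) = x: δ^5 = 347/388 = 0.89433.
Hence δ = (0.89433)^(1/5) = 0.97791.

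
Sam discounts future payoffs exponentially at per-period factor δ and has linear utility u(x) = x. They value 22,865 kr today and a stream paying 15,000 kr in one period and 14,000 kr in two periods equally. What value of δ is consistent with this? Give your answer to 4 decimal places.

δ ≈ 0.8500

Present value of the stream is 15000·δ + 14000·δ². Indifference gives 15000δ + 14000δ² = 22865.
So 14000δ² + 15000δ − 22865 = 0.
The positive root is δ = [−15000 + √(15000² + 4·14000·22865)] / (2·14000) = (−15000 + 38800.000)/28000 ≈ 0.8500.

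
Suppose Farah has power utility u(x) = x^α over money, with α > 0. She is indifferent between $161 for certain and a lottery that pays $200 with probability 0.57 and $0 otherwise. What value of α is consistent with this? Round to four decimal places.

Since u(0) = 0, the lottery's EU is 0.57·200^α.
Indifference: 161^α = 0.57·200^α, so (161/200)^α = 0.57.
α = ln(0.57) / ln(161/200) = -0.5621189/-0.2169130 ≈ 2.5914.

α ≈ 2.5914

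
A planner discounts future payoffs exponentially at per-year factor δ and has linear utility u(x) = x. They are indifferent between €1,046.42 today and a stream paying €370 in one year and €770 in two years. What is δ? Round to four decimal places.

δ ≈ 0.9500

The stream is worth 370δ + 770δ² today, so 370δ + 770δ² = 1046.42.
That is, 770δ² + 370δ − 1046.42 = 0, a quadratic in δ.
By the quadratic formula (taking the positive root), δ = (−370 + √3359873.60) / 1540 ≈ 0.9500.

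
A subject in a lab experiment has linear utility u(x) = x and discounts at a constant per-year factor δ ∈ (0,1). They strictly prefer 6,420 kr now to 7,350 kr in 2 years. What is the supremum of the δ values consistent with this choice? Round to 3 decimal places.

δ < 0.935

The preference means 6420 > δ^2·7350.
Dividing by 7350: δ^2 < 0.87347. Both sides are positive, so the square root keeps the direction.
δ < (6420/7350)^(1/2) ≈ 0.935.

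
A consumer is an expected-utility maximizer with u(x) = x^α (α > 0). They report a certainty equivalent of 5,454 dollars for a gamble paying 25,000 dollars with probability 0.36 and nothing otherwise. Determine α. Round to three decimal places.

α ≈ 0.671

EU(lottery) = 0.36·25000^α + 0.64·0 = 0.36·25000^α.
Setting u(5454) equal to that: 5454^α = 0.36·25000^α ⇒ (5454/25000)^α = 0.36.
Taking logs: α·ln(5454/25000) = ln(0.36), so α = -1.021651 / -1.522527 ≈ 0.671.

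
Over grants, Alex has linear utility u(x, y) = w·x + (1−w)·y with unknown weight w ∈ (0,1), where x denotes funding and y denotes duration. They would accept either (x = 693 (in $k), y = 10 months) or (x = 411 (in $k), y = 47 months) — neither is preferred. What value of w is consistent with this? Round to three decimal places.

u(693,10) = u(411,47) means w·693 + (1−w)·10 = w·411 + (1−w)·47.
w·(693−411) = (1−w)·(47−10), i.e. w·282 = (1−w)·37.
The marginal rate of substitution is 37/282, so w = 37/(282+37) = 0.116.

w = 0.116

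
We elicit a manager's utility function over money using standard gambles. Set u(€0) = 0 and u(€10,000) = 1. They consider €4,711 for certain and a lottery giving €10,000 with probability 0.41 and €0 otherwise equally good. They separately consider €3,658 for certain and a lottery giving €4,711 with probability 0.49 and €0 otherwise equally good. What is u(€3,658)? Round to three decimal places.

From the first indifference, u(€4,711) = 0.41·u(€10,000) + 0.59·u(€0) = 0.41·1 + 0.59·0 = 0.41.
Chaining: u(€3,658) = 0.49·0.41 + 0.51·0.00 = 0.2009.

0.201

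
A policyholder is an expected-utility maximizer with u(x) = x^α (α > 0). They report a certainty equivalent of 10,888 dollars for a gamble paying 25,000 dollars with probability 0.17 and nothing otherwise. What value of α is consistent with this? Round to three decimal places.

EU(lottery) = 0.17·25000^α + 0.83·0 = 0.17·25000^α.
Indifference: 10888^α = 0.17·25000^α, so (10888/25000)^α = 0.17.
Take logs: α = ln 0.17 / ln(10888/25000) ≈ 2.13177.

α ≈ 2.132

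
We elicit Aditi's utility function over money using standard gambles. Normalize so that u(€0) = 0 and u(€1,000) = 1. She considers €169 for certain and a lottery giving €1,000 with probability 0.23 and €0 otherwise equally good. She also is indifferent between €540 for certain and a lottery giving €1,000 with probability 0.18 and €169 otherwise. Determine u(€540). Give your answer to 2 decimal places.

0.37

The first gamble pins u(€169): it must equal 0.23·1 + 0.77·0 = 0.23.
The second indifference gives u(€540) = 0.18·u(€1,000) + 0.82·u(€169) = 0.18·1.00 + 0.82·0.23 = 0.3686.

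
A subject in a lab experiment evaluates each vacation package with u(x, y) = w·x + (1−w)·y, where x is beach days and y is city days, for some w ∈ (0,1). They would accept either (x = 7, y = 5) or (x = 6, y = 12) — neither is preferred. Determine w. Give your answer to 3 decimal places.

Indifference: w·7 + (1−w)·5 = w·6 + (1−w)·12.
w·(7−6) = (1−w)·(12−5), i.e. w·1 = (1−w)·7.
Hence w = 7/(1+7) = 7/8 = 0.875.

w = 0.875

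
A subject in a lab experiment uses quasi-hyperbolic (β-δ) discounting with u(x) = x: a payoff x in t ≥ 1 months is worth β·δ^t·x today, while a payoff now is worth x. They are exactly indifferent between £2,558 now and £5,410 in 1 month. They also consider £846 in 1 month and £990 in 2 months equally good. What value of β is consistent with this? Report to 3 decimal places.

From the later pair, β·δ^1·846 = β·δ^2·990; dividing through, δ = 846/990 = 0.85455.
Now use the now-vs-future pair: 2558 = β·δ·5410 gives β = 2558/(0.85455·5410) ≈ 0.553.

β ≈ 0.553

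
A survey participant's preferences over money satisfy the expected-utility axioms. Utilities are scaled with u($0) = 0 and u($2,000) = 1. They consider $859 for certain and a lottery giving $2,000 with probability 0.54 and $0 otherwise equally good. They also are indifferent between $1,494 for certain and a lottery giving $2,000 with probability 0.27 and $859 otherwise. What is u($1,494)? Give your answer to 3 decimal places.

The first gamble pins u($859): it must equal 0.54·1 + 0.46·0 = 0.54.
Chaining: u($1,494) = 0.27·1.00 + 0.73·0.54 = 0.6642.

0.664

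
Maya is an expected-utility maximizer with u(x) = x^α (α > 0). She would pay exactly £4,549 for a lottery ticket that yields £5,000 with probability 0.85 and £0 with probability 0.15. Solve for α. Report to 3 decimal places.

The lottery's expected utility is 0.85·u(5000) + 0.15·u(0) = 0.85·5000^α (since u(0) = 0 for α > 0).
Equating: 4549^α = 0.85·5000^α, i.e. 0.9098^α = 0.85.
α = ln(0.85) / ln(4549/5000) = -0.162519/-0.094530 ≈ 1.719.

α ≈ 1.719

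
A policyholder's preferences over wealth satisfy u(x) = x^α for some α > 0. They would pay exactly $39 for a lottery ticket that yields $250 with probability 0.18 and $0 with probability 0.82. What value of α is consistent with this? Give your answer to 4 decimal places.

Since u(0) = 0, the lottery's EU is 0.18·250^α.
Setting u(39) equal to that: 39^α = 0.18·250^α ⇒ (39/250)^α = 0.18.
α = ln(0.18) / ln(39/250) = -1.7147984/-1.8578993 ≈ 0.9230.

α ≈ 0.9230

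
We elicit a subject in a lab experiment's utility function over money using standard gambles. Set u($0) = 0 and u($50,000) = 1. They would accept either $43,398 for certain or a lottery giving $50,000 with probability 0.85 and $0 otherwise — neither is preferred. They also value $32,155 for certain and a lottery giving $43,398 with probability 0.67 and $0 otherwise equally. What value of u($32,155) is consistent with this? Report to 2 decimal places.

The first gamble pins u($43,398): it must equal 0.85·1 + 0.15·0 = 0.85.
The second indifference gives u($32,155) = 0.67·u($43,398) + 0.33·u($0) = 0.67·0.85 + 0.33·0.00 = 0.5695.

0.57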